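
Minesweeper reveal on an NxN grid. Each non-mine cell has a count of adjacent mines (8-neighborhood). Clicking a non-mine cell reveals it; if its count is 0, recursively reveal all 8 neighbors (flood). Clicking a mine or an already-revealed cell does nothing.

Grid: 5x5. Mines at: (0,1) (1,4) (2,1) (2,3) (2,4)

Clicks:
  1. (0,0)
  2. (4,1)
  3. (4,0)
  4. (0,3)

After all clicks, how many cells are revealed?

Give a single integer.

Answer: 12

Derivation:
Click 1 (0,0) count=1: revealed 1 new [(0,0)] -> total=1
Click 2 (4,1) count=0: revealed 10 new [(3,0) (3,1) (3,2) (3,3) (3,4) (4,0) (4,1) (4,2) (4,3) (4,4)] -> total=11
Click 3 (4,0) count=0: revealed 0 new [(none)] -> total=11
Click 4 (0,3) count=1: revealed 1 new [(0,3)] -> total=12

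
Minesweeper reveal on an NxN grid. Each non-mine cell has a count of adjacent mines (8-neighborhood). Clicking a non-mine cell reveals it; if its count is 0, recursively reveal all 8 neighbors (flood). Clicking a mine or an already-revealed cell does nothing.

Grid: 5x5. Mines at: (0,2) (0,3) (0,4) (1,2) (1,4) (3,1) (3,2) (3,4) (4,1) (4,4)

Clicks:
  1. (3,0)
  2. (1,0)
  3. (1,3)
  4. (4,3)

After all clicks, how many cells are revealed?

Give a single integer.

Answer: 9

Derivation:
Click 1 (3,0) count=2: revealed 1 new [(3,0)] -> total=1
Click 2 (1,0) count=0: revealed 6 new [(0,0) (0,1) (1,0) (1,1) (2,0) (2,1)] -> total=7
Click 3 (1,3) count=5: revealed 1 new [(1,3)] -> total=8
Click 4 (4,3) count=3: revealed 1 new [(4,3)] -> total=9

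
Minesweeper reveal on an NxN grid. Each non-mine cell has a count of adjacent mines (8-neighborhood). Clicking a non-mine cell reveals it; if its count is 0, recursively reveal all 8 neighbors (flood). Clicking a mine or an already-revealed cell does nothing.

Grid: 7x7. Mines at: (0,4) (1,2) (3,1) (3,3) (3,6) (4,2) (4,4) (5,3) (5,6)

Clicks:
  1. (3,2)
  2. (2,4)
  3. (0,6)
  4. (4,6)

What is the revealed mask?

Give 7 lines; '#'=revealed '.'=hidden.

Answer: .....##
.....##
....###
..#....
......#
.......
.......

Derivation:
Click 1 (3,2) count=3: revealed 1 new [(3,2)] -> total=1
Click 2 (2,4) count=1: revealed 1 new [(2,4)] -> total=2
Click 3 (0,6) count=0: revealed 6 new [(0,5) (0,6) (1,5) (1,6) (2,5) (2,6)] -> total=8
Click 4 (4,6) count=2: revealed 1 new [(4,6)] -> total=9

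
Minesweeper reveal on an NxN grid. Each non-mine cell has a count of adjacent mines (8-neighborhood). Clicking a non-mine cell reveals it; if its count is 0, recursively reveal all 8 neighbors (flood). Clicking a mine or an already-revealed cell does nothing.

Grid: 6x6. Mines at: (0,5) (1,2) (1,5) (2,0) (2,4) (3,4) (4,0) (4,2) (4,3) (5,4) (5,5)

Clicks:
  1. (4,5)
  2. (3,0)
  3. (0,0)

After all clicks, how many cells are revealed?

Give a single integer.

Answer: 6

Derivation:
Click 1 (4,5) count=3: revealed 1 new [(4,5)] -> total=1
Click 2 (3,0) count=2: revealed 1 new [(3,0)] -> total=2
Click 3 (0,0) count=0: revealed 4 new [(0,0) (0,1) (1,0) (1,1)] -> total=6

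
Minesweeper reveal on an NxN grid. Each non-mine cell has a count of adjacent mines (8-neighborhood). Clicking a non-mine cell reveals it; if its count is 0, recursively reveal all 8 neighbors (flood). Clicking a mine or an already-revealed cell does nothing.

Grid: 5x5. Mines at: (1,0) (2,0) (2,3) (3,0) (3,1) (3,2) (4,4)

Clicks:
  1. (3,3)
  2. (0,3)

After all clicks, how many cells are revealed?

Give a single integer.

Answer: 9

Derivation:
Click 1 (3,3) count=3: revealed 1 new [(3,3)] -> total=1
Click 2 (0,3) count=0: revealed 8 new [(0,1) (0,2) (0,3) (0,4) (1,1) (1,2) (1,3) (1,4)] -> total=9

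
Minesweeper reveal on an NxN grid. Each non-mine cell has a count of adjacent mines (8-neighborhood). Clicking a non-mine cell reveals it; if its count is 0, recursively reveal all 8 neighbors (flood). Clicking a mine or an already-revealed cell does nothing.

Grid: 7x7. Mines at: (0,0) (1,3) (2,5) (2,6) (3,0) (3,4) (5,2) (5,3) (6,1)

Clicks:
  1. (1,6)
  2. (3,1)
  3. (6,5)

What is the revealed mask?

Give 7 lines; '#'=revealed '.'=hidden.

Answer: .......
......#
.......
.#...##
....###
....###
....###

Derivation:
Click 1 (1,6) count=2: revealed 1 new [(1,6)] -> total=1
Click 2 (3,1) count=1: revealed 1 new [(3,1)] -> total=2
Click 3 (6,5) count=0: revealed 11 new [(3,5) (3,6) (4,4) (4,5) (4,6) (5,4) (5,5) (5,6) (6,4) (6,5) (6,6)] -> total=13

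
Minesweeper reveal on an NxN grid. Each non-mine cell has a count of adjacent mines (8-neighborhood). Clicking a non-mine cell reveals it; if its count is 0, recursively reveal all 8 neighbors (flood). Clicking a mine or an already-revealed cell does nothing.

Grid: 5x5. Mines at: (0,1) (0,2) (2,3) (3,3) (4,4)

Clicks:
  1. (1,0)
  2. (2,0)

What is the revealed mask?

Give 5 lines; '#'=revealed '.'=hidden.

Answer: .....
###..
###..
###..
###..

Derivation:
Click 1 (1,0) count=1: revealed 1 new [(1,0)] -> total=1
Click 2 (2,0) count=0: revealed 11 new [(1,1) (1,2) (2,0) (2,1) (2,2) (3,0) (3,1) (3,2) (4,0) (4,1) (4,2)] -> total=12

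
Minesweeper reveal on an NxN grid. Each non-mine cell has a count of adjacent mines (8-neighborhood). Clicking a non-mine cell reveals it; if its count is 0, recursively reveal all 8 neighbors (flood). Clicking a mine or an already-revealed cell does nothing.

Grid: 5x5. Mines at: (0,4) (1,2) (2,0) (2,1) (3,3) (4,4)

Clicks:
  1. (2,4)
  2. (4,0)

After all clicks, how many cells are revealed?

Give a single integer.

Click 1 (2,4) count=1: revealed 1 new [(2,4)] -> total=1
Click 2 (4,0) count=0: revealed 6 new [(3,0) (3,1) (3,2) (4,0) (4,1) (4,2)] -> total=7

Answer: 7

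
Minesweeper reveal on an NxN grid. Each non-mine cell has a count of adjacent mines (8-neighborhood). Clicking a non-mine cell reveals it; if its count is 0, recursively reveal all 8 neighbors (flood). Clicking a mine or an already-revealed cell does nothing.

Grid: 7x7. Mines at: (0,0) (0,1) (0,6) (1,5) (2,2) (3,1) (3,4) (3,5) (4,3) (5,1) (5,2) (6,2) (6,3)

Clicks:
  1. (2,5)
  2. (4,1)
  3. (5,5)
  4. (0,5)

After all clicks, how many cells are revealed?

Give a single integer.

Click 1 (2,5) count=3: revealed 1 new [(2,5)] -> total=1
Click 2 (4,1) count=3: revealed 1 new [(4,1)] -> total=2
Click 3 (5,5) count=0: revealed 9 new [(4,4) (4,5) (4,6) (5,4) (5,5) (5,6) (6,4) (6,5) (6,6)] -> total=11
Click 4 (0,5) count=2: revealed 1 new [(0,5)] -> total=12

Answer: 12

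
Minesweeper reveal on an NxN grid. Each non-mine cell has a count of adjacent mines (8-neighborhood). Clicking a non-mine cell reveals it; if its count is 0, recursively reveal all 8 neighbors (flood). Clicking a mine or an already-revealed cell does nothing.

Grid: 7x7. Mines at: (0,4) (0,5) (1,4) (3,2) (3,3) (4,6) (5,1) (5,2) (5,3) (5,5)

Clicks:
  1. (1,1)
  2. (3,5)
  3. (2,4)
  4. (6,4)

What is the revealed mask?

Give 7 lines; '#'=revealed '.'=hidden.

Click 1 (1,1) count=0: revealed 16 new [(0,0) (0,1) (0,2) (0,3) (1,0) (1,1) (1,2) (1,3) (2,0) (2,1) (2,2) (2,3) (3,0) (3,1) (4,0) (4,1)] -> total=16
Click 2 (3,5) count=1: revealed 1 new [(3,5)] -> total=17
Click 3 (2,4) count=2: revealed 1 new [(2,4)] -> total=18
Click 4 (6,4) count=2: revealed 1 new [(6,4)] -> total=19

Answer: ####...
####...
#####..
##...#.
##.....
.......
....#..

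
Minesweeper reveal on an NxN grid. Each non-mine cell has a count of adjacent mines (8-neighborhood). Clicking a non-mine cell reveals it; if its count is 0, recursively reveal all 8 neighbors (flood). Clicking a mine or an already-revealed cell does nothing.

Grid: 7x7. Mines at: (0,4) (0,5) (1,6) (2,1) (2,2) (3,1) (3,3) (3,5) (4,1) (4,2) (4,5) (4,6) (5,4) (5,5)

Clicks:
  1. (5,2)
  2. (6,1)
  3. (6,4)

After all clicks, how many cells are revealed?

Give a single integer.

Answer: 9

Derivation:
Click 1 (5,2) count=2: revealed 1 new [(5,2)] -> total=1
Click 2 (6,1) count=0: revealed 7 new [(5,0) (5,1) (5,3) (6,0) (6,1) (6,2) (6,3)] -> total=8
Click 3 (6,4) count=2: revealed 1 new [(6,4)] -> total=9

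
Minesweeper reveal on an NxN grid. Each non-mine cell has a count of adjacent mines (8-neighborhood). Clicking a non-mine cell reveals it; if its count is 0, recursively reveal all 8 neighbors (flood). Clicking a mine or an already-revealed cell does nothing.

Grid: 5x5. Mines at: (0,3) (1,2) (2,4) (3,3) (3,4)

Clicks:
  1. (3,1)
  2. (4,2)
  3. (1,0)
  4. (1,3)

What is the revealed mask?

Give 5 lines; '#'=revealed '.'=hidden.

Answer: ##...
##.#.
###..
###..
###..

Derivation:
Click 1 (3,1) count=0: revealed 13 new [(0,0) (0,1) (1,0) (1,1) (2,0) (2,1) (2,2) (3,0) (3,1) (3,2) (4,0) (4,1) (4,2)] -> total=13
Click 2 (4,2) count=1: revealed 0 new [(none)] -> total=13
Click 3 (1,0) count=0: revealed 0 new [(none)] -> total=13
Click 4 (1,3) count=3: revealed 1 new [(1,3)] -> total=14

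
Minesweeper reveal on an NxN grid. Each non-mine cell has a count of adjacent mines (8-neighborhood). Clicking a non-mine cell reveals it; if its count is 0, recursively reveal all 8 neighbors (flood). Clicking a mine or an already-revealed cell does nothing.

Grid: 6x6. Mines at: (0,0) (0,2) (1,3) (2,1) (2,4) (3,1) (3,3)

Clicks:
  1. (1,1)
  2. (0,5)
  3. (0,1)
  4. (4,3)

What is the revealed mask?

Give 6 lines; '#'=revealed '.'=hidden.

Click 1 (1,1) count=3: revealed 1 new [(1,1)] -> total=1
Click 2 (0,5) count=0: revealed 4 new [(0,4) (0,5) (1,4) (1,5)] -> total=5
Click 3 (0,1) count=2: revealed 1 new [(0,1)] -> total=6
Click 4 (4,3) count=1: revealed 1 new [(4,3)] -> total=7

Answer: .#..##
.#..##
......
......
...#..
......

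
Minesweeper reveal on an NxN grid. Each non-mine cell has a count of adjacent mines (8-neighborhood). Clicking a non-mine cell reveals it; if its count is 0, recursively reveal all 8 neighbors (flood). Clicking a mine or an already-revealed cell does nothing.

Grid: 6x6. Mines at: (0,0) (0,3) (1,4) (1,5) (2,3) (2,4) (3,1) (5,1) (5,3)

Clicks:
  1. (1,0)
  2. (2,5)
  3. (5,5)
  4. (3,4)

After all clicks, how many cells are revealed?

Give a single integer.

Click 1 (1,0) count=1: revealed 1 new [(1,0)] -> total=1
Click 2 (2,5) count=3: revealed 1 new [(2,5)] -> total=2
Click 3 (5,5) count=0: revealed 6 new [(3,4) (3,5) (4,4) (4,5) (5,4) (5,5)] -> total=8
Click 4 (3,4) count=2: revealed 0 new [(none)] -> total=8

Answer: 8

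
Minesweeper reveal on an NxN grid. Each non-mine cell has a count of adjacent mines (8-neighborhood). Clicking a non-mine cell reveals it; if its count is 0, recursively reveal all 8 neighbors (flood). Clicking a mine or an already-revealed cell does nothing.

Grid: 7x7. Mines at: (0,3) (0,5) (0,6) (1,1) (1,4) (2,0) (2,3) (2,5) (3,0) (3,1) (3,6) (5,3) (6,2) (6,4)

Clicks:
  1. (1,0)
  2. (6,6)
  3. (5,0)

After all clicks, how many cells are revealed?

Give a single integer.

Answer: 13

Derivation:
Click 1 (1,0) count=2: revealed 1 new [(1,0)] -> total=1
Click 2 (6,6) count=0: revealed 6 new [(4,5) (4,6) (5,5) (5,6) (6,5) (6,6)] -> total=7
Click 3 (5,0) count=0: revealed 6 new [(4,0) (4,1) (5,0) (5,1) (6,0) (6,1)] -> total=13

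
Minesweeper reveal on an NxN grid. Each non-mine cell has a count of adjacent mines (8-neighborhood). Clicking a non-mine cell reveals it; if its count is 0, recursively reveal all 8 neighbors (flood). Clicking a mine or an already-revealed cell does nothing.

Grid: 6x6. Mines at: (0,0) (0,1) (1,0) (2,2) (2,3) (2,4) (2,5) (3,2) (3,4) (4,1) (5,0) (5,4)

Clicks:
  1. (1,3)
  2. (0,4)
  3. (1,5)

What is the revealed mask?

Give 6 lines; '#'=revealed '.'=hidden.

Answer: ..####
..####
......
......
......
......

Derivation:
Click 1 (1,3) count=3: revealed 1 new [(1,3)] -> total=1
Click 2 (0,4) count=0: revealed 7 new [(0,2) (0,3) (0,4) (0,5) (1,2) (1,4) (1,5)] -> total=8
Click 3 (1,5) count=2: revealed 0 new [(none)] -> total=8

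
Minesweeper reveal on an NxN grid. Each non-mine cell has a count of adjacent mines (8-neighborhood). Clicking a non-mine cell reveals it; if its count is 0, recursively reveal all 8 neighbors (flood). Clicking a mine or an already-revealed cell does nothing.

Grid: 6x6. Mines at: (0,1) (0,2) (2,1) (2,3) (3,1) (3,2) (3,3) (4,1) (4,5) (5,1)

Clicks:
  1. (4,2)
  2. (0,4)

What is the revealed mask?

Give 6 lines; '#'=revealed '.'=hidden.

Answer: ...###
...###
....##
....##
..#...
......

Derivation:
Click 1 (4,2) count=5: revealed 1 new [(4,2)] -> total=1
Click 2 (0,4) count=0: revealed 10 new [(0,3) (0,4) (0,5) (1,3) (1,4) (1,5) (2,4) (2,5) (3,4) (3,5)] -> total=11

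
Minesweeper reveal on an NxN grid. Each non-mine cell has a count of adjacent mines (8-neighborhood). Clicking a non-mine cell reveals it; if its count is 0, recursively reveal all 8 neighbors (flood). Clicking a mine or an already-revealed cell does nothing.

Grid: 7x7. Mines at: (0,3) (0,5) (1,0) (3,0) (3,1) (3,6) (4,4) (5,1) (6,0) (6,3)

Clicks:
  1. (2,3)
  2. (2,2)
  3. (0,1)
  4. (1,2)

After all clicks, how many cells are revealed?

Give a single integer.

Answer: 13

Derivation:
Click 1 (2,3) count=0: revealed 12 new [(1,2) (1,3) (1,4) (1,5) (2,2) (2,3) (2,4) (2,5) (3,2) (3,3) (3,4) (3,5)] -> total=12
Click 2 (2,2) count=1: revealed 0 new [(none)] -> total=12
Click 3 (0,1) count=1: revealed 1 new [(0,1)] -> total=13
Click 4 (1,2) count=1: revealed 0 new [(none)] -> total=13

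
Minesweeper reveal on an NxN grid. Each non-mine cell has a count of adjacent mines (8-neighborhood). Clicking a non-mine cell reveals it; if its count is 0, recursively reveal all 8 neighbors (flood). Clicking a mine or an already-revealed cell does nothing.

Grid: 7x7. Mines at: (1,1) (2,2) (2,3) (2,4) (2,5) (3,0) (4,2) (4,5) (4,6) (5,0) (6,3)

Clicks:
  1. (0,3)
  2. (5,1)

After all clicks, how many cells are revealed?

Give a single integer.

Click 1 (0,3) count=0: revealed 10 new [(0,2) (0,3) (0,4) (0,5) (0,6) (1,2) (1,3) (1,4) (1,5) (1,6)] -> total=10
Click 2 (5,1) count=2: revealed 1 new [(5,1)] -> total=11

Answer: 11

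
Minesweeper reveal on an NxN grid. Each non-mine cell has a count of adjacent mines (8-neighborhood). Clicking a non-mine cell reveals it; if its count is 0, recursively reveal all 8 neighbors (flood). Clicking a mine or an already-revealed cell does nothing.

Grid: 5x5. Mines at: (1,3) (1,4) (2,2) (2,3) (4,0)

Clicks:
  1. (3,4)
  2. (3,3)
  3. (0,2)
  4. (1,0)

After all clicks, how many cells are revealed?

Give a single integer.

Click 1 (3,4) count=1: revealed 1 new [(3,4)] -> total=1
Click 2 (3,3) count=2: revealed 1 new [(3,3)] -> total=2
Click 3 (0,2) count=1: revealed 1 new [(0,2)] -> total=3
Click 4 (1,0) count=0: revealed 9 new [(0,0) (0,1) (1,0) (1,1) (1,2) (2,0) (2,1) (3,0) (3,1)] -> total=12

Answer: 12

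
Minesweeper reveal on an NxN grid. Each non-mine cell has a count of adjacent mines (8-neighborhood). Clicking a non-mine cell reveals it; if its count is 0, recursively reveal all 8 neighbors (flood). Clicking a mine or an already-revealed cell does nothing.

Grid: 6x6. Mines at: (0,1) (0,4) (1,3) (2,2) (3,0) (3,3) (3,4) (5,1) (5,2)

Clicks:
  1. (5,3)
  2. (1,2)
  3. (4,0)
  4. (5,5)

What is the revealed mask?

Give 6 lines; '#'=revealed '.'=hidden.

Click 1 (5,3) count=1: revealed 1 new [(5,3)] -> total=1
Click 2 (1,2) count=3: revealed 1 new [(1,2)] -> total=2
Click 3 (4,0) count=2: revealed 1 new [(4,0)] -> total=3
Click 4 (5,5) count=0: revealed 5 new [(4,3) (4,4) (4,5) (5,4) (5,5)] -> total=8

Answer: ......
..#...
......
......
#..###
...###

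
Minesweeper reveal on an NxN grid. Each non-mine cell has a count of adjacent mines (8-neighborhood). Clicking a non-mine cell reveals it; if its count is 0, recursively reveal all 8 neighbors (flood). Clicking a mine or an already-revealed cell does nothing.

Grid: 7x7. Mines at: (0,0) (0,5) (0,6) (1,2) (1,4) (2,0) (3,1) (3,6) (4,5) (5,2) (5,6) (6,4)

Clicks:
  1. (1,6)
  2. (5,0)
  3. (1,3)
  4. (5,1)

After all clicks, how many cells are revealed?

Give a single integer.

Answer: 8

Derivation:
Click 1 (1,6) count=2: revealed 1 new [(1,6)] -> total=1
Click 2 (5,0) count=0: revealed 6 new [(4,0) (4,1) (5,0) (5,1) (6,0) (6,1)] -> total=7
Click 3 (1,3) count=2: revealed 1 new [(1,3)] -> total=8
Click 4 (5,1) count=1: revealed 0 new [(none)] -> total=8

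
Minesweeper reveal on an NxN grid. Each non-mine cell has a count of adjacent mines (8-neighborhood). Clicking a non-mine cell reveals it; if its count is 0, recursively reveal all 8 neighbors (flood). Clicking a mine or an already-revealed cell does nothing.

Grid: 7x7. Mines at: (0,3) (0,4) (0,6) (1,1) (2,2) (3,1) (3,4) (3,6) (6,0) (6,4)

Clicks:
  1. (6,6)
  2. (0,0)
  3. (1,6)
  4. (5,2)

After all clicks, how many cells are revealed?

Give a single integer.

Answer: 17

Derivation:
Click 1 (6,6) count=0: revealed 6 new [(4,5) (4,6) (5,5) (5,6) (6,5) (6,6)] -> total=6
Click 2 (0,0) count=1: revealed 1 new [(0,0)] -> total=7
Click 3 (1,6) count=1: revealed 1 new [(1,6)] -> total=8
Click 4 (5,2) count=0: revealed 9 new [(4,1) (4,2) (4,3) (5,1) (5,2) (5,3) (6,1) (6,2) (6,3)] -> total=17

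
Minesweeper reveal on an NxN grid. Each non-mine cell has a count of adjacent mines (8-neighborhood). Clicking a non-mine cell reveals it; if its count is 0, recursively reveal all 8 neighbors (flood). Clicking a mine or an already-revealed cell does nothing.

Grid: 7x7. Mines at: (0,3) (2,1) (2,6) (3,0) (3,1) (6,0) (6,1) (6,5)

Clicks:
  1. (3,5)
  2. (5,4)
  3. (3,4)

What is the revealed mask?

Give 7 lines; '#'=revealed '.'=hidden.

Click 1 (3,5) count=1: revealed 1 new [(3,5)] -> total=1
Click 2 (5,4) count=1: revealed 1 new [(5,4)] -> total=2
Click 3 (3,4) count=0: revealed 24 new [(1,2) (1,3) (1,4) (1,5) (2,2) (2,3) (2,4) (2,5) (3,2) (3,3) (3,4) (3,6) (4,2) (4,3) (4,4) (4,5) (4,6) (5,2) (5,3) (5,5) (5,6) (6,2) (6,3) (6,4)] -> total=26

Answer: .......
..####.
..####.
..#####
..#####
..#####
..###..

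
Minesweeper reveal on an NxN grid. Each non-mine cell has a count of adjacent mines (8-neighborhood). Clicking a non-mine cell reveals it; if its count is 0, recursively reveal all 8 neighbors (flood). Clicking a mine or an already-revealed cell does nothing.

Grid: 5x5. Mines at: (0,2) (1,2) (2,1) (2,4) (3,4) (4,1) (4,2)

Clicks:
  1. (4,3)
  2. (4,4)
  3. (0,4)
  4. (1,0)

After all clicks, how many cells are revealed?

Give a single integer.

Answer: 7

Derivation:
Click 1 (4,3) count=2: revealed 1 new [(4,3)] -> total=1
Click 2 (4,4) count=1: revealed 1 new [(4,4)] -> total=2
Click 3 (0,4) count=0: revealed 4 new [(0,3) (0,4) (1,3) (1,4)] -> total=6
Click 4 (1,0) count=1: revealed 1 new [(1,0)] -> total=7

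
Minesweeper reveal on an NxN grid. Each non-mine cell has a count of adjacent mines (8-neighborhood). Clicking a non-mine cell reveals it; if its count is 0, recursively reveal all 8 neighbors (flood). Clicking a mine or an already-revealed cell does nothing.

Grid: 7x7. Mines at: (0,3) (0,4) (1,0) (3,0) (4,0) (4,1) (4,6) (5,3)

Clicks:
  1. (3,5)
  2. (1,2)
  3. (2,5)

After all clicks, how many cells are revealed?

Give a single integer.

Answer: 24

Derivation:
Click 1 (3,5) count=1: revealed 1 new [(3,5)] -> total=1
Click 2 (1,2) count=1: revealed 1 new [(1,2)] -> total=2
Click 3 (2,5) count=0: revealed 22 new [(0,5) (0,6) (1,1) (1,3) (1,4) (1,5) (1,6) (2,1) (2,2) (2,3) (2,4) (2,5) (2,6) (3,1) (3,2) (3,3) (3,4) (3,6) (4,2) (4,3) (4,4) (4,5)] -> total=24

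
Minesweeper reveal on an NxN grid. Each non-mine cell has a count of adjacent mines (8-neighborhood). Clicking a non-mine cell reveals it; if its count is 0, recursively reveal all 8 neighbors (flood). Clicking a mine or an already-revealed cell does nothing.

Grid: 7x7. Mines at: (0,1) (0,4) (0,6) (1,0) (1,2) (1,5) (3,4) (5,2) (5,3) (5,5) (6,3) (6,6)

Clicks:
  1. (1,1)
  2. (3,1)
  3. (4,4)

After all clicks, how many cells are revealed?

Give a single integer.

Answer: 18

Derivation:
Click 1 (1,1) count=3: revealed 1 new [(1,1)] -> total=1
Click 2 (3,1) count=0: revealed 16 new [(2,0) (2,1) (2,2) (2,3) (3,0) (3,1) (3,2) (3,3) (4,0) (4,1) (4,2) (4,3) (5,0) (5,1) (6,0) (6,1)] -> total=17
Click 3 (4,4) count=3: revealed 1 new [(4,4)] -> total=18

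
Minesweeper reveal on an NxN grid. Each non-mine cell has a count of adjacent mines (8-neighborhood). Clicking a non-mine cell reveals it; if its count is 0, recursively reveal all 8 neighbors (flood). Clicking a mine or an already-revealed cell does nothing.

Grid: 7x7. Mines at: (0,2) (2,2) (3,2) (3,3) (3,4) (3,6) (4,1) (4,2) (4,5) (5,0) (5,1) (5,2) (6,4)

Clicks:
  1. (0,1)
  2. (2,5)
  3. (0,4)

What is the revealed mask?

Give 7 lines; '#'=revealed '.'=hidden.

Answer: .#.####
...####
...####
.......
.......
.......
.......

Derivation:
Click 1 (0,1) count=1: revealed 1 new [(0,1)] -> total=1
Click 2 (2,5) count=2: revealed 1 new [(2,5)] -> total=2
Click 3 (0,4) count=0: revealed 11 new [(0,3) (0,4) (0,5) (0,6) (1,3) (1,4) (1,5) (1,6) (2,3) (2,4) (2,6)] -> total=13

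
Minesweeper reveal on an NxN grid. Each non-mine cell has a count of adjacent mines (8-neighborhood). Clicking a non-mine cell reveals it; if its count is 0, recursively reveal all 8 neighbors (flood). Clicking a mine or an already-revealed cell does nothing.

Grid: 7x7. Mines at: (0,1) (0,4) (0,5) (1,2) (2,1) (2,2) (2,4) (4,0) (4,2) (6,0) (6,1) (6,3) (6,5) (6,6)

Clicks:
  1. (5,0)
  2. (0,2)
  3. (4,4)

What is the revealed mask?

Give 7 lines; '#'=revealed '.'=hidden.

Click 1 (5,0) count=3: revealed 1 new [(5,0)] -> total=1
Click 2 (0,2) count=2: revealed 1 new [(0,2)] -> total=2
Click 3 (4,4) count=0: revealed 16 new [(1,5) (1,6) (2,5) (2,6) (3,3) (3,4) (3,5) (3,6) (4,3) (4,4) (4,5) (4,6) (5,3) (5,4) (5,5) (5,6)] -> total=18

Answer: ..#....
.....##
.....##
...####
...####
#..####
.......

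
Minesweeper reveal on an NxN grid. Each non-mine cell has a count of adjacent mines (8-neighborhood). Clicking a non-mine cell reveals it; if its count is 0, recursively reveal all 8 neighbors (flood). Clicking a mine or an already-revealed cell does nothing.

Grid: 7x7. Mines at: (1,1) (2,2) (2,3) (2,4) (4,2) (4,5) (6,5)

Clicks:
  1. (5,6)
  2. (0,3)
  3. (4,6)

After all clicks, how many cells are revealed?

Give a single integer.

Answer: 16

Derivation:
Click 1 (5,6) count=2: revealed 1 new [(5,6)] -> total=1
Click 2 (0,3) count=0: revealed 14 new [(0,2) (0,3) (0,4) (0,5) (0,6) (1,2) (1,3) (1,4) (1,5) (1,6) (2,5) (2,6) (3,5) (3,6)] -> total=15
Click 3 (4,6) count=1: revealed 1 new [(4,6)] -> total=16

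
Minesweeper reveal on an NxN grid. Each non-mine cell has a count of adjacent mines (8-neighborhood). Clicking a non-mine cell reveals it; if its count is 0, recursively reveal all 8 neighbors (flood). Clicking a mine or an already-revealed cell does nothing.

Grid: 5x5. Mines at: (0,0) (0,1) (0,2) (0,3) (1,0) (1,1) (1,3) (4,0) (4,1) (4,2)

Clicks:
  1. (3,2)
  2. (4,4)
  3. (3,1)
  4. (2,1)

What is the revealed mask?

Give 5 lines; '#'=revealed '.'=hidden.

Answer: .....
.....
.#.##
.####
...##

Derivation:
Click 1 (3,2) count=2: revealed 1 new [(3,2)] -> total=1
Click 2 (4,4) count=0: revealed 6 new [(2,3) (2,4) (3,3) (3,4) (4,3) (4,4)] -> total=7
Click 3 (3,1) count=3: revealed 1 new [(3,1)] -> total=8
Click 4 (2,1) count=2: revealed 1 new [(2,1)] -> total=9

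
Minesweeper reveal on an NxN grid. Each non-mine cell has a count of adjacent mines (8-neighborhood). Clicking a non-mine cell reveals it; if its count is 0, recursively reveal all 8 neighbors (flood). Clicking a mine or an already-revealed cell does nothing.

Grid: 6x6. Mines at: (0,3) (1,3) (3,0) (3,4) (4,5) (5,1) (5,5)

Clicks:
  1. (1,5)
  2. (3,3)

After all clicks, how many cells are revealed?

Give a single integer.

Click 1 (1,5) count=0: revealed 6 new [(0,4) (0,5) (1,4) (1,5) (2,4) (2,5)] -> total=6
Click 2 (3,3) count=1: revealed 1 new [(3,3)] -> total=7

Answer: 7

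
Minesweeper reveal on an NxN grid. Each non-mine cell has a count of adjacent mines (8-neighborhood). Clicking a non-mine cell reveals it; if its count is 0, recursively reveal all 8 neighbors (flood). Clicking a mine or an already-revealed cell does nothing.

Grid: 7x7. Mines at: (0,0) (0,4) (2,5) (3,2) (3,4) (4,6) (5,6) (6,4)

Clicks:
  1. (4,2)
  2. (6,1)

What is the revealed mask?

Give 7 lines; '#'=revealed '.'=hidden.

Answer: .......
##.....
##.....
##.....
####...
####...
####...

Derivation:
Click 1 (4,2) count=1: revealed 1 new [(4,2)] -> total=1
Click 2 (6,1) count=0: revealed 17 new [(1,0) (1,1) (2,0) (2,1) (3,0) (3,1) (4,0) (4,1) (4,3) (5,0) (5,1) (5,2) (5,3) (6,0) (6,1) (6,2) (6,3)] -> total=18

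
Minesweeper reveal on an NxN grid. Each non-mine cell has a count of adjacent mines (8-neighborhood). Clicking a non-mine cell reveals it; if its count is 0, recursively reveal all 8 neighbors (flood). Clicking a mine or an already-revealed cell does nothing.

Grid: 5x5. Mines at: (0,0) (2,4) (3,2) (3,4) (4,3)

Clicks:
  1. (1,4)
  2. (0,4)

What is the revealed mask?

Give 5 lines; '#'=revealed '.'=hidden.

Click 1 (1,4) count=1: revealed 1 new [(1,4)] -> total=1
Click 2 (0,4) count=0: revealed 10 new [(0,1) (0,2) (0,3) (0,4) (1,1) (1,2) (1,3) (2,1) (2,2) (2,3)] -> total=11

Answer: .####
.####
.###.
.....
.....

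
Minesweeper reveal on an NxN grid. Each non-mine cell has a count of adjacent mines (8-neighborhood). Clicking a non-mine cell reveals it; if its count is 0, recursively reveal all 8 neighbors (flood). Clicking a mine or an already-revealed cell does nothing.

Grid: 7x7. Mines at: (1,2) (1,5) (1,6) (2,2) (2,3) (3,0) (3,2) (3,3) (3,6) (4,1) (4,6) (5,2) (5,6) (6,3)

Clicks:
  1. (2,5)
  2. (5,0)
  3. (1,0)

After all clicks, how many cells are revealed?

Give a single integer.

Click 1 (2,5) count=3: revealed 1 new [(2,5)] -> total=1
Click 2 (5,0) count=1: revealed 1 new [(5,0)] -> total=2
Click 3 (1,0) count=0: revealed 6 new [(0,0) (0,1) (1,0) (1,1) (2,0) (2,1)] -> total=8

Answer: 8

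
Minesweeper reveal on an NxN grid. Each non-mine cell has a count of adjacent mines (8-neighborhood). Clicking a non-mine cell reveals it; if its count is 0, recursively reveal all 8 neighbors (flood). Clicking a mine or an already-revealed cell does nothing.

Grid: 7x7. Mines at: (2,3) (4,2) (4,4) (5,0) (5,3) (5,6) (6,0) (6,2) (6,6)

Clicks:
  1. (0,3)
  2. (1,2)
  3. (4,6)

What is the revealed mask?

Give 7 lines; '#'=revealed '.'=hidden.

Answer: #######
#######
###.###
###.###
##...##
.......
.......

Derivation:
Click 1 (0,3) count=0: revealed 30 new [(0,0) (0,1) (0,2) (0,3) (0,4) (0,5) (0,6) (1,0) (1,1) (1,2) (1,3) (1,4) (1,5) (1,6) (2,0) (2,1) (2,2) (2,4) (2,5) (2,6) (3,0) (3,1) (3,2) (3,4) (3,5) (3,6) (4,0) (4,1) (4,5) (4,6)] -> total=30
Click 2 (1,2) count=1: revealed 0 new [(none)] -> total=30
Click 3 (4,6) count=1: revealed 0 new [(none)] -> total=30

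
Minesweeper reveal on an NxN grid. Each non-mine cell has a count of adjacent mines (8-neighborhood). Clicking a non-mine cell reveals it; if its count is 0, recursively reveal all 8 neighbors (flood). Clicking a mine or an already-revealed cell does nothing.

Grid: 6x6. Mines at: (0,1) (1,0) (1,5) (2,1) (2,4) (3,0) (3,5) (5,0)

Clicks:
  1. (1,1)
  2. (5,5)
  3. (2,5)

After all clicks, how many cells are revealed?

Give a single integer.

Answer: 16

Derivation:
Click 1 (1,1) count=3: revealed 1 new [(1,1)] -> total=1
Click 2 (5,5) count=0: revealed 14 new [(3,1) (3,2) (3,3) (3,4) (4,1) (4,2) (4,3) (4,4) (4,5) (5,1) (5,2) (5,3) (5,4) (5,5)] -> total=15
Click 3 (2,5) count=3: revealed 1 new [(2,5)] -> total=16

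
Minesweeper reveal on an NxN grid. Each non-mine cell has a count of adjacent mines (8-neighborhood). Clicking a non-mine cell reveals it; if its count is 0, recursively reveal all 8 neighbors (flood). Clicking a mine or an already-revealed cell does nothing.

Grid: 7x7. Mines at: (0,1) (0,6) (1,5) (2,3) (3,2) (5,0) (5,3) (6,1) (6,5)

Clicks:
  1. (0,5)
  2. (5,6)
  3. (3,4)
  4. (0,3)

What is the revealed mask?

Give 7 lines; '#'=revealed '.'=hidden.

Answer: ..####.
..###..
.......
....#..
.......
......#
.......

Derivation:
Click 1 (0,5) count=2: revealed 1 new [(0,5)] -> total=1
Click 2 (5,6) count=1: revealed 1 new [(5,6)] -> total=2
Click 3 (3,4) count=1: revealed 1 new [(3,4)] -> total=3
Click 4 (0,3) count=0: revealed 6 new [(0,2) (0,3) (0,4) (1,2) (1,3) (1,4)] -> total=9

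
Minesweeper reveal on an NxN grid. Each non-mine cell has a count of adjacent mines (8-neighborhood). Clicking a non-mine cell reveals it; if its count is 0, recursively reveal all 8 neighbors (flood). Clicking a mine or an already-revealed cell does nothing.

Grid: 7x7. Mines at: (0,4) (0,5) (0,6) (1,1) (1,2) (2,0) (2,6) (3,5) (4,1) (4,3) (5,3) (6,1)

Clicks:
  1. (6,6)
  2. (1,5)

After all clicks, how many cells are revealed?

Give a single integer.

Answer: 10

Derivation:
Click 1 (6,6) count=0: revealed 9 new [(4,4) (4,5) (4,6) (5,4) (5,5) (5,6) (6,4) (6,5) (6,6)] -> total=9
Click 2 (1,5) count=4: revealed 1 new [(1,5)] -> total=10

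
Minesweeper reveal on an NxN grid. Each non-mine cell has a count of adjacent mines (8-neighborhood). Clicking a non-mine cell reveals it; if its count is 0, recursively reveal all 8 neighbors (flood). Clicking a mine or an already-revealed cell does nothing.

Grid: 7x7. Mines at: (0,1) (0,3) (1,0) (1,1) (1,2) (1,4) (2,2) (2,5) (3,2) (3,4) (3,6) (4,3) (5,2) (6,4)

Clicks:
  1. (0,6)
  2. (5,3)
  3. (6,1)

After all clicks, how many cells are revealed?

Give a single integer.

Answer: 6

Derivation:
Click 1 (0,6) count=0: revealed 4 new [(0,5) (0,6) (1,5) (1,6)] -> total=4
Click 2 (5,3) count=3: revealed 1 new [(5,3)] -> total=5
Click 3 (6,1) count=1: revealed 1 new [(6,1)] -> total=6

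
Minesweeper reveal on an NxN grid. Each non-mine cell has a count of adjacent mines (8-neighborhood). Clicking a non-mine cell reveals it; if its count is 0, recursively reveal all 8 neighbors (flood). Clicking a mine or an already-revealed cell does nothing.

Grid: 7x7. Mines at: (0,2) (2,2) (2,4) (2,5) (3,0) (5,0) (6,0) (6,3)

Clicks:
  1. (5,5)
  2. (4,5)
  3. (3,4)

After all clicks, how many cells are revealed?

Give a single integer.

Click 1 (5,5) count=0: revealed 21 new [(3,1) (3,2) (3,3) (3,4) (3,5) (3,6) (4,1) (4,2) (4,3) (4,4) (4,5) (4,6) (5,1) (5,2) (5,3) (5,4) (5,5) (5,6) (6,4) (6,5) (6,6)] -> total=21
Click 2 (4,5) count=0: revealed 0 new [(none)] -> total=21
Click 3 (3,4) count=2: revealed 0 new [(none)] -> total=21

Answer: 21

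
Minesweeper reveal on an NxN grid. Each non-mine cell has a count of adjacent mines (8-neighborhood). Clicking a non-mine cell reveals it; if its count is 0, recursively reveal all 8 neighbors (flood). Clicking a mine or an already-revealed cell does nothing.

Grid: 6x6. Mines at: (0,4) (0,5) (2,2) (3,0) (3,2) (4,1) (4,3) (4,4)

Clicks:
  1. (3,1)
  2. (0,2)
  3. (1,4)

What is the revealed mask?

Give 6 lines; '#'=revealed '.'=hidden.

Click 1 (3,1) count=4: revealed 1 new [(3,1)] -> total=1
Click 2 (0,2) count=0: revealed 10 new [(0,0) (0,1) (0,2) (0,3) (1,0) (1,1) (1,2) (1,3) (2,0) (2,1)] -> total=11
Click 3 (1,4) count=2: revealed 1 new [(1,4)] -> total=12

Answer: ####..
#####.
##....
.#....
......
......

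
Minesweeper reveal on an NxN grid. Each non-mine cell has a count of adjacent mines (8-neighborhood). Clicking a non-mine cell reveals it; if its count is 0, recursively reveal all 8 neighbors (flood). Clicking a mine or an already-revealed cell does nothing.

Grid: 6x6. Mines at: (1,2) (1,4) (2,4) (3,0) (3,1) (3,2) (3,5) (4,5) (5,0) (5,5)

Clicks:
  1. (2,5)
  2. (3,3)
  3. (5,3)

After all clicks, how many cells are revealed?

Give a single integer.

Answer: 10

Derivation:
Click 1 (2,5) count=3: revealed 1 new [(2,5)] -> total=1
Click 2 (3,3) count=2: revealed 1 new [(3,3)] -> total=2
Click 3 (5,3) count=0: revealed 8 new [(4,1) (4,2) (4,3) (4,4) (5,1) (5,2) (5,3) (5,4)] -> total=10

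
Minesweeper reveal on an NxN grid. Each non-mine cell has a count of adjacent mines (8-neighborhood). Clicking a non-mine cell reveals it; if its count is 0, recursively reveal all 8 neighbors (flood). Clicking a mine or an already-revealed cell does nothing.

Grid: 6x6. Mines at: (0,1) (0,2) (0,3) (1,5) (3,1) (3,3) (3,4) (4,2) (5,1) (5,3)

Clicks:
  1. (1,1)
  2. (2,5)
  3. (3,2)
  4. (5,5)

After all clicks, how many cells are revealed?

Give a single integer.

Click 1 (1,1) count=2: revealed 1 new [(1,1)] -> total=1
Click 2 (2,5) count=2: revealed 1 new [(2,5)] -> total=2
Click 3 (3,2) count=3: revealed 1 new [(3,2)] -> total=3
Click 4 (5,5) count=0: revealed 4 new [(4,4) (4,5) (5,4) (5,5)] -> total=7

Answer: 7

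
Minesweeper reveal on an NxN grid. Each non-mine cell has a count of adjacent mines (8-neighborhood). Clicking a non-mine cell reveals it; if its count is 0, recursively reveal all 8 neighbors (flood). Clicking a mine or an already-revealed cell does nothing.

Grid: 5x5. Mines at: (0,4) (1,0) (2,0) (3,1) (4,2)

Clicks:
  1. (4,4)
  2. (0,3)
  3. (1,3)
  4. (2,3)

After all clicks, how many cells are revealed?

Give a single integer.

Click 1 (4,4) count=0: revealed 16 new [(0,1) (0,2) (0,3) (1,1) (1,2) (1,3) (1,4) (2,1) (2,2) (2,3) (2,4) (3,2) (3,3) (3,4) (4,3) (4,4)] -> total=16
Click 2 (0,3) count=1: revealed 0 new [(none)] -> total=16
Click 3 (1,3) count=1: revealed 0 new [(none)] -> total=16
Click 4 (2,3) count=0: revealed 0 new [(none)] -> total=16

Answer: 16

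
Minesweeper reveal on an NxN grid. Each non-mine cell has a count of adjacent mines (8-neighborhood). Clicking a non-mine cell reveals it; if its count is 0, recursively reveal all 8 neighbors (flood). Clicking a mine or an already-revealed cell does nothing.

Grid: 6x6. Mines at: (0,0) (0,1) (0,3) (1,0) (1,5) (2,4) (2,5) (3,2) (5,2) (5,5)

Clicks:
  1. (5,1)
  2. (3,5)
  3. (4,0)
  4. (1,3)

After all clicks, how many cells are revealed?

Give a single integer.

Answer: 10

Derivation:
Click 1 (5,1) count=1: revealed 1 new [(5,1)] -> total=1
Click 2 (3,5) count=2: revealed 1 new [(3,5)] -> total=2
Click 3 (4,0) count=0: revealed 7 new [(2,0) (2,1) (3,0) (3,1) (4,0) (4,1) (5,0)] -> total=9
Click 4 (1,3) count=2: revealed 1 new [(1,3)] -> total=10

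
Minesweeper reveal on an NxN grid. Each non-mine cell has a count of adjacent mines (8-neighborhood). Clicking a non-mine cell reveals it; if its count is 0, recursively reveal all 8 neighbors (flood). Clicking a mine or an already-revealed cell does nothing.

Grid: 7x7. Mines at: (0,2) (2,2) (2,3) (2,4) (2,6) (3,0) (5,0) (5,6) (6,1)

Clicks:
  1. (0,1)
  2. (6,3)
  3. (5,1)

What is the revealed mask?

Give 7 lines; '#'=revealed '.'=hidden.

Answer: .#.....
.......
.......
.#####.
.#####.
.#####.
..####.

Derivation:
Click 1 (0,1) count=1: revealed 1 new [(0,1)] -> total=1
Click 2 (6,3) count=0: revealed 19 new [(3,1) (3,2) (3,3) (3,4) (3,5) (4,1) (4,2) (4,3) (4,4) (4,5) (5,1) (5,2) (5,3) (5,4) (5,5) (6,2) (6,3) (6,4) (6,5)] -> total=20
Click 3 (5,1) count=2: revealed 0 new [(none)] -> total=20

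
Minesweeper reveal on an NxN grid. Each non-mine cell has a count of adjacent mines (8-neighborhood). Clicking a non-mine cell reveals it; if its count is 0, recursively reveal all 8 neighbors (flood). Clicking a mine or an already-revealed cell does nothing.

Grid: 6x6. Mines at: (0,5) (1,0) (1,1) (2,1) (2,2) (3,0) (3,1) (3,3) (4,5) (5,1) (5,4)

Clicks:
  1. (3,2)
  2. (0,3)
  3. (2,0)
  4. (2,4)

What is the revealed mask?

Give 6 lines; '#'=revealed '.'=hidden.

Click 1 (3,2) count=4: revealed 1 new [(3,2)] -> total=1
Click 2 (0,3) count=0: revealed 6 new [(0,2) (0,3) (0,4) (1,2) (1,3) (1,4)] -> total=7
Click 3 (2,0) count=5: revealed 1 new [(2,0)] -> total=8
Click 4 (2,4) count=1: revealed 1 new [(2,4)] -> total=9

Answer: ..###.
..###.
#...#.
..#...
......
......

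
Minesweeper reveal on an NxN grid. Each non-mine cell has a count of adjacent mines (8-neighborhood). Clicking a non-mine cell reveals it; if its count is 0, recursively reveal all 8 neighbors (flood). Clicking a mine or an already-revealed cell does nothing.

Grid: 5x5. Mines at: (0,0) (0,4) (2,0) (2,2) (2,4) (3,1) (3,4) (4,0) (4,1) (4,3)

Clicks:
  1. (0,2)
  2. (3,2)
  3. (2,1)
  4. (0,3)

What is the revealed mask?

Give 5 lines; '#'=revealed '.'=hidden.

Click 1 (0,2) count=0: revealed 6 new [(0,1) (0,2) (0,3) (1,1) (1,2) (1,3)] -> total=6
Click 2 (3,2) count=4: revealed 1 new [(3,2)] -> total=7
Click 3 (2,1) count=3: revealed 1 new [(2,1)] -> total=8
Click 4 (0,3) count=1: revealed 0 new [(none)] -> total=8

Answer: .###.
.###.
.#...
..#..
.....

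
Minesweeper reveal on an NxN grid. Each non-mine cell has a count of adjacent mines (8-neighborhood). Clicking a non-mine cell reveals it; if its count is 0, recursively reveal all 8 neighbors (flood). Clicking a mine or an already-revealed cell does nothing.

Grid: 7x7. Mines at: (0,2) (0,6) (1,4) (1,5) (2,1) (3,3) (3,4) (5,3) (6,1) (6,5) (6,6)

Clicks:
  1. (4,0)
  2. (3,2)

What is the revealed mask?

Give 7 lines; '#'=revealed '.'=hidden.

Click 1 (4,0) count=0: revealed 9 new [(3,0) (3,1) (3,2) (4,0) (4,1) (4,2) (5,0) (5,1) (5,2)] -> total=9
Click 2 (3,2) count=2: revealed 0 new [(none)] -> total=9

Answer: .......
.......
.......
###....
###....
###....
.......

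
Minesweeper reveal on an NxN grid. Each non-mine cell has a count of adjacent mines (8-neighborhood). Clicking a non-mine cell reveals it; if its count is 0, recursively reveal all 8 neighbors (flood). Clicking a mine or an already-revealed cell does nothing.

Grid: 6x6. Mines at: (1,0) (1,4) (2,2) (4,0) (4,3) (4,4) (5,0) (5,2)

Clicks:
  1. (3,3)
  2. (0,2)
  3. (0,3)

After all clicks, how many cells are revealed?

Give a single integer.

Click 1 (3,3) count=3: revealed 1 new [(3,3)] -> total=1
Click 2 (0,2) count=0: revealed 6 new [(0,1) (0,2) (0,3) (1,1) (1,2) (1,3)] -> total=7
Click 3 (0,3) count=1: revealed 0 new [(none)] -> total=7

Answer: 7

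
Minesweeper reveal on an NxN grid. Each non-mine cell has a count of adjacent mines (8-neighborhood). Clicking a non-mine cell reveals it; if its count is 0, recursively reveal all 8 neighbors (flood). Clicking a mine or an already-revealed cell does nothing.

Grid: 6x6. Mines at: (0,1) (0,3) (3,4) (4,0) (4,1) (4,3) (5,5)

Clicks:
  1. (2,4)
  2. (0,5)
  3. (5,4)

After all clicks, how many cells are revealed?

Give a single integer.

Answer: 7

Derivation:
Click 1 (2,4) count=1: revealed 1 new [(2,4)] -> total=1
Click 2 (0,5) count=0: revealed 5 new [(0,4) (0,5) (1,4) (1,5) (2,5)] -> total=6
Click 3 (5,4) count=2: revealed 1 new [(5,4)] -> total=7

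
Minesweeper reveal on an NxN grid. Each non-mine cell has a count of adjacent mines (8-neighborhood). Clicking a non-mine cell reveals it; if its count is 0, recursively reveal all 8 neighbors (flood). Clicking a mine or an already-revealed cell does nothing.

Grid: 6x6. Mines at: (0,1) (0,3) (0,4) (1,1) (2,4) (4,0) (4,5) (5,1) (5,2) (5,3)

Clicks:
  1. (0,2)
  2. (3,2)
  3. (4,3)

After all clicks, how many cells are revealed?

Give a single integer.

Answer: 10

Derivation:
Click 1 (0,2) count=3: revealed 1 new [(0,2)] -> total=1
Click 2 (3,2) count=0: revealed 9 new [(2,1) (2,2) (2,3) (3,1) (3,2) (3,3) (4,1) (4,2) (4,3)] -> total=10
Click 3 (4,3) count=2: revealed 0 new [(none)] -> total=10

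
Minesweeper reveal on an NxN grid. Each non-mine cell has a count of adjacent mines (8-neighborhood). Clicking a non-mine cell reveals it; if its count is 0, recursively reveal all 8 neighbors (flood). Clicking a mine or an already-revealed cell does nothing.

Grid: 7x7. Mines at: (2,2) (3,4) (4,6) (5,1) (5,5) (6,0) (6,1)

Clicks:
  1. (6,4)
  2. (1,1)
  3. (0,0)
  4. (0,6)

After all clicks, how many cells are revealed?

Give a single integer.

Click 1 (6,4) count=1: revealed 1 new [(6,4)] -> total=1
Click 2 (1,1) count=1: revealed 1 new [(1,1)] -> total=2
Click 3 (0,0) count=0: revealed 25 new [(0,0) (0,1) (0,2) (0,3) (0,4) (0,5) (0,6) (1,0) (1,2) (1,3) (1,4) (1,5) (1,6) (2,0) (2,1) (2,3) (2,4) (2,5) (2,6) (3,0) (3,1) (3,5) (3,6) (4,0) (4,1)] -> total=27
Click 4 (0,6) count=0: revealed 0 new [(none)] -> total=27

Answer: 27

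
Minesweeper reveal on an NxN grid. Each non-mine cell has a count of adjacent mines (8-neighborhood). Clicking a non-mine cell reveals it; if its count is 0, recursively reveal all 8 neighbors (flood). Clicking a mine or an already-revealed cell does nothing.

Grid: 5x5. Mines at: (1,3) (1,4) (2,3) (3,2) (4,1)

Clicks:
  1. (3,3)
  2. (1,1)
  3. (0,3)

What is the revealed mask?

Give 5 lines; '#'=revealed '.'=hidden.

Click 1 (3,3) count=2: revealed 1 new [(3,3)] -> total=1
Click 2 (1,1) count=0: revealed 11 new [(0,0) (0,1) (0,2) (1,0) (1,1) (1,2) (2,0) (2,1) (2,2) (3,0) (3,1)] -> total=12
Click 3 (0,3) count=2: revealed 1 new [(0,3)] -> total=13

Answer: ####.
###..
###..
##.#.
.....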